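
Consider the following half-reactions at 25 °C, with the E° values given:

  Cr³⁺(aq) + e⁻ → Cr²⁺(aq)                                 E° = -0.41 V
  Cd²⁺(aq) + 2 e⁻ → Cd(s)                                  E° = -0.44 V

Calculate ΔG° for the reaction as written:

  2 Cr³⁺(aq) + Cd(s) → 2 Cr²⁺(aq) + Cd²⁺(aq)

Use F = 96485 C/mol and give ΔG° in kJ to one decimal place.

-5.8 kJ

As written, Cr³⁺/Cr²⁺ is reduced (cathode) and Cd²⁺/Cd is oxidised (anode), so E°cell = (-0.41) − (-0.44) = +0.03 V.
Balancing electrons gives n = 2.
ΔG° = −nFE° = −(2)(96485)(+0.03) = -5,789 J = -5.8 kJ.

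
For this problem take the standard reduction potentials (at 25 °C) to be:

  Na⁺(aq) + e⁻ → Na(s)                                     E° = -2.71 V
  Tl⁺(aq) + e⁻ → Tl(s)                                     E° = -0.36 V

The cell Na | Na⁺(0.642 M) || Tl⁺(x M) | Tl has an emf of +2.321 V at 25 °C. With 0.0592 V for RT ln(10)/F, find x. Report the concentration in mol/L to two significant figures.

Tl⁺/Tl is the cathode, Na⁺/Na the anode: E°cell = +2.35 V, n = 1.
Overall reaction: Tl⁺(aq) + Na(s) → Tl(s) + Na⁺(aq); Q = [Na⁺]^1/[Tl⁺]^1.
From E = E° − (0.0592/n) log Q: log Q = (E° − E)·n/0.0592 = (+2.35 − (+2.321))·1/0.0592 = 0.4899.
So 1·log[Tl⁺] = 1·log(0.642) − log Q = -0.1925 − (0.4899) = -0.6824; [Tl⁺] = 10^(-0.6824) ≈ 0.21 M.

0.21 M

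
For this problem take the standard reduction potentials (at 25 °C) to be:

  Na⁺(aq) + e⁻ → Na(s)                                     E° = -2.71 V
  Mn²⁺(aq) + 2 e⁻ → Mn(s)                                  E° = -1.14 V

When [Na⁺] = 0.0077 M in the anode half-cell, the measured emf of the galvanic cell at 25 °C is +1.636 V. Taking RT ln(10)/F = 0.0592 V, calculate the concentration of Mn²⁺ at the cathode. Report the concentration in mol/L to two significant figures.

Mn²⁺/Mn is the cathode, Na⁺/Na the anode: E°cell = +1.57 V, n = 2.
Overall reaction: Mn²⁺(aq) + 2 Na(s) → Mn(s) + 2 Na⁺(aq); Q = [Na⁺]^2/[Mn²⁺]^1.
From E = E° − (0.0592/n) log Q: log Q = (E° − E)·n/0.0592 = (+1.57 − (+1.636))·2/0.0592 = -2.2297.
So 1·log[Mn²⁺] = 2·log(0.0077) − log Q = -4.2270 − (-2.2297) = -1.9973; [Mn²⁺] = 10^(-1.9973) ≈ 0.010 M.

0.010 M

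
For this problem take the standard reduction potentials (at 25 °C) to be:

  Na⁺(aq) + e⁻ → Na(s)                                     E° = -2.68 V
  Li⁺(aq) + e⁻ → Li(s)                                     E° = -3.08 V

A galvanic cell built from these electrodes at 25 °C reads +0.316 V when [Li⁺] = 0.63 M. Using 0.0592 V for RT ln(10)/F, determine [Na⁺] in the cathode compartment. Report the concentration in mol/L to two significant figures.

0.024 M

Na⁺/Na is the cathode, Li⁺/Li the anode: E°cell = +0.40 V, n = 1.
Overall reaction: Na⁺(aq) + Li(s) → Na(s) + Li⁺(aq); Q = [Li⁺]^1/[Na⁺]^1.
From E = E° − (0.0592/n) log Q: log Q = (E° − E)·n/0.0592 = (+0.40 − (+0.316))·1/0.0592 = 1.4189.
So 1·log[Na⁺] = 1·log(0.63) − log Q = -0.2007 − (1.4189) = -1.6196; [Na⁺] = 10^(-1.6196) ≈ 0.024 M.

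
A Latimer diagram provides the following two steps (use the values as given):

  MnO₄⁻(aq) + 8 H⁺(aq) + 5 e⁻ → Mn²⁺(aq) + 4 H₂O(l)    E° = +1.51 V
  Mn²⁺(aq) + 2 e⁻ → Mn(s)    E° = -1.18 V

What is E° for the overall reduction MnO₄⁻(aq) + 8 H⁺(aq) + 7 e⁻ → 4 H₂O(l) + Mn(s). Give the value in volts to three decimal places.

+0.741 V

Adding the free-energy changes (−nFE°) of the two steps gives −n₃FE°₃ = −n₁FE°₁ − n₂FE°₂.
E°₃ = (5×+1.51 + 2×-1.18) / 7 = (+5.190) / 7 = +0.741 V.
E° values themselves are not directly additive — weighting by electron count is essential.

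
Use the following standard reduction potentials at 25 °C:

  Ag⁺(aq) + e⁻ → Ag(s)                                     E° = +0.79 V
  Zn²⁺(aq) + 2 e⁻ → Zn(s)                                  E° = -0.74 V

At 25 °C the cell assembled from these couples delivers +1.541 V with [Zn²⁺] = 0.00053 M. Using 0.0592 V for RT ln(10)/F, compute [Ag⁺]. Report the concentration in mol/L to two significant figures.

0.035 M

Ag⁺/Ag is the cathode, Zn²⁺/Zn the anode: E°cell = +1.53 V, n = 2.
Overall reaction: 2 Ag⁺(aq) + Zn(s) → 2 Ag(s) + Zn²⁺(aq); Q = [Zn²⁺]^1/[Ag⁺]^2.
From E = E° − (0.0592/n) log Q: log Q = (E° − E)·n/0.0592 = (+1.53 − (+1.541))·2/0.0592 = -0.3716.
So 2·log[Ag⁺] = 1·log(0.00053) − log Q = -3.2757 − (-0.3716) = -2.9041; log[Ag⁺] = -2.9041 / 2 = -1.4521; [Ag⁺] = 10^(-1.4521) ≈ 0.035 M.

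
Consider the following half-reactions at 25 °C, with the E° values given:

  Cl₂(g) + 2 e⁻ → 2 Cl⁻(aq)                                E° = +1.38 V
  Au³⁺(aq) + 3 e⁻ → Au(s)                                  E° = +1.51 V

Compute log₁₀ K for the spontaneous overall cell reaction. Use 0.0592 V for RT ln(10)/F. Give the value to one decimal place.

13.2

Cathode: Au³⁺/Au; anode: Cl₂/Cl⁻. E°cell = +0.13 V, n = 6.
log K = nE°cell / 0.0592 = (6)(+0.13) / 0.0592 = 13.2.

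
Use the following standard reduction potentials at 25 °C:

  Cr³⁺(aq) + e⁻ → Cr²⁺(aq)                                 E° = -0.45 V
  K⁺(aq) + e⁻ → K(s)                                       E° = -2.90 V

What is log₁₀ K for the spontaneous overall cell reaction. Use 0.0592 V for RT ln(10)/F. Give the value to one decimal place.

41.4

Cathode: Cr³⁺/Cr²⁺; anode: K⁺/K. E°cell = +2.45 V, n = 1.
log K = nE°cell / 0.0592 = (1)(+2.45) / 0.0592 = 41.4.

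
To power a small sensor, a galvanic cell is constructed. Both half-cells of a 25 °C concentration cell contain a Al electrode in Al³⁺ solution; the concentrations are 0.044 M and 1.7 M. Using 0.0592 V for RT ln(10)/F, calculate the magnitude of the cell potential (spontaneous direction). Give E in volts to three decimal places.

For a concentration cell E°cell = 0. The 1.7 M side is the cathode (reduction is favoured where [Al³⁺] is higher).
With n = 3, E = −(0.0592/3) log([Al³⁺]ₐₙ/[Al³⁺]꜀ₐₜ) = −(0.0592/3) log(0.044/1.7) = −(0.0592/3)(-1.587) = +0.031 V.

+0.031 V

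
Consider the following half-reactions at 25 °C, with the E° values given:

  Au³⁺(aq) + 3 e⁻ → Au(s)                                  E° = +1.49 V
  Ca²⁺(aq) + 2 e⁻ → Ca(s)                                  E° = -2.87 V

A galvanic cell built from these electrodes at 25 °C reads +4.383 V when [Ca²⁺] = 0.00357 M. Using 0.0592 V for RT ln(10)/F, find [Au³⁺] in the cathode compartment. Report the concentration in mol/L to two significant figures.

Au³⁺/Au is the cathode, Ca²⁺/Ca the anode: E°cell = +4.36 V, n = 6.
Overall reaction: 2 Au³⁺(aq) + 3 Ca(s) → 2 Au(s) + 3 Ca²⁺(aq); Q = [Ca²⁺]^3/[Au³⁺]^2.
From E = E° − (0.0592/n) log Q: log Q = (E° − E)·n/0.0592 = (+4.36 − (+4.383))·6/0.0592 = -2.3311.
So 2·log[Au³⁺] = 3·log(0.00357) − log Q = -7.3420 − (-2.3311) = -5.0109; log[Au³⁺] = -5.0109 / 2 = -2.5055; [Au³⁺] = 10^(-2.5055) ≈ 0.0031 M.

0.0031 M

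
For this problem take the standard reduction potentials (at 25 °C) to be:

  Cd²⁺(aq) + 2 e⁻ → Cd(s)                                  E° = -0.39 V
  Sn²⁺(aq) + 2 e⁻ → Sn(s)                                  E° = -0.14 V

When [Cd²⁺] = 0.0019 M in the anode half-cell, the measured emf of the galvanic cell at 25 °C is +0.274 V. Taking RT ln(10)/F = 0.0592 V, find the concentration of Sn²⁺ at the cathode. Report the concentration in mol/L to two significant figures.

Sn²⁺/Sn is the cathode, Cd²⁺/Cd the anode: E°cell = +0.25 V, n = 2.
Overall reaction: Sn²⁺(aq) + Cd(s) → Sn(s) + Cd²⁺(aq); Q = [Cd²⁺]^1/[Sn²⁺]^1.
From E = E° − (0.0592/n) log Q: log Q = (E° − E)·n/0.0592 = (+0.25 − (+0.274))·2/0.0592 = -0.8108.
So 1·log[Sn²⁺] = 1·log(0.0019) − log Q = -2.7212 − (-0.8108) = -1.9104; [Sn²⁺] = 10^(-1.9104) ≈ 0.012 M.

0.012 M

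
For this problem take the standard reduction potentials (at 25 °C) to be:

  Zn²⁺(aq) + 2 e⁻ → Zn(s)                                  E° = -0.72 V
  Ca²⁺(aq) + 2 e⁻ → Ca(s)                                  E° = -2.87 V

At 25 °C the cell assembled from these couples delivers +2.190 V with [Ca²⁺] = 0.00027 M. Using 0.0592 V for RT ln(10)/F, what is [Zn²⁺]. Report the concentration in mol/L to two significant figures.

Zn²⁺/Zn is the cathode, Ca²⁺/Ca the anode: E°cell = +2.15 V, n = 2.
Overall reaction: Zn²⁺(aq) + Ca(s) → Zn(s) + Ca²⁺(aq); Q = [Ca²⁺]^1/[Zn²⁺]^1.
From E = E° − (0.0592/n) log Q: log Q = (E° − E)·n/0.0592 = (+2.15 − (+2.190))·2/0.0592 = -1.3514.
So 1·log[Zn²⁺] = 1·log(0.00027) − log Q = -3.5686 − (-1.3514) = -2.2172; [Zn²⁺] = 10^(-2.2172) ≈ 0.0061 M.

0.0061 M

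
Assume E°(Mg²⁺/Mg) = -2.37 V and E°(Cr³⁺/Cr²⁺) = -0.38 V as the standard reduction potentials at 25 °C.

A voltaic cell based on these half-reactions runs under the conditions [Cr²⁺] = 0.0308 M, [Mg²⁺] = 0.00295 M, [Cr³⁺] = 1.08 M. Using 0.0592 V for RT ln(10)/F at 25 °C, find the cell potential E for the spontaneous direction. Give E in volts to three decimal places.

+2.156 V

Cr³⁺/Cr²⁺ is the cathode (higher E°), Mg²⁺/Mg the anode: E°cell = -0.38 − (-2.37) = +1.99 V, n = 2.
Overall: 2 Cr³⁺(aq) + Mg(s) → 2 Cr²⁺(aq) + Mg²⁺(aq)
Q = [Cr²⁺]^2·[Mg²⁺] / ([Cr³⁺]^2); log Q = -5.620.
E = E° − (0.0592/n) log Q = +1.99 − (0.0592/2)(-5.620) = +2.156 V.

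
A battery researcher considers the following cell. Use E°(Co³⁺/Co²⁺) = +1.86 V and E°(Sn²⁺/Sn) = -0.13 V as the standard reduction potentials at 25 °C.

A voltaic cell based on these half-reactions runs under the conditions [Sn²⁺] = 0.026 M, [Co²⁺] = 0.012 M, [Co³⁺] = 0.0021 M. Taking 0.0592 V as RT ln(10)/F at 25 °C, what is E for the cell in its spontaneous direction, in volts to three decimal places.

Co³⁺/Co²⁺ is the cathode (higher E°), Sn²⁺/Sn the anode: E°cell = +1.86 − (-0.13) = +1.99 V, n = 2.
Overall: 2 Co³⁺(aq) + Sn(s) → 2 Co²⁺(aq) + Sn²⁺(aq)
Q = [Co²⁺]^2·[Sn²⁺] / ([Co³⁺]^2); log Q = -0.071.
E = E° − (0.0592/n) log Q = +1.99 − (0.0592/2)(-0.071) = +1.992 V.

+1.992 V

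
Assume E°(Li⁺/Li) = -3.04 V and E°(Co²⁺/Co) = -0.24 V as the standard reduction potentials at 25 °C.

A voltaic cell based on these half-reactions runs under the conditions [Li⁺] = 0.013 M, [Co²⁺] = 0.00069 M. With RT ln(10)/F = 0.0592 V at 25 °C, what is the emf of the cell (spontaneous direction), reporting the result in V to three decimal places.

Co²⁺/Co is the cathode (higher E°), Li⁺/Li the anode: E°cell = -0.24 − (-3.04) = +2.80 V, n = 2.
Overall: Co²⁺(aq) + 2 Li(s) → Co(s) + 2 Li⁺(aq)
Q = [Li⁺]^2 / ([Co²⁺]); log Q = -0.611.
E = E° − (0.0592/n) log Q = +2.80 − (0.0592/2)(-0.611) = +2.818 V.

+2.818 V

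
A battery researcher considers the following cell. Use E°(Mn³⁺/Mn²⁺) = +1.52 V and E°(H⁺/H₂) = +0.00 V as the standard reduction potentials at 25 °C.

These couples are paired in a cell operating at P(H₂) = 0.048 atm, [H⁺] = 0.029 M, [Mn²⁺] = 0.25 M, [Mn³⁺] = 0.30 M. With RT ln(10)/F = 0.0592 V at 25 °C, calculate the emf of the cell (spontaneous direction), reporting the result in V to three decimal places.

Mn³⁺/Mn²⁺ is the cathode (higher E°), H⁺/H₂ the anode: E°cell = +1.52 − (+0.00) = +1.52 V, n = 2.
Overall: 2 Mn³⁺(aq) + H₂(g) → 2 Mn²⁺(aq) + 2 H⁺(aq)
Q = [Mn²⁺]^2·[H⁺]^2 / ([Mn³⁺]^2·P(H₂)); log Q = -1.915.
E = E° − (0.0592/n) log Q = +1.52 − (0.0592/2)(-1.915) = +1.577 V.

+1.577 V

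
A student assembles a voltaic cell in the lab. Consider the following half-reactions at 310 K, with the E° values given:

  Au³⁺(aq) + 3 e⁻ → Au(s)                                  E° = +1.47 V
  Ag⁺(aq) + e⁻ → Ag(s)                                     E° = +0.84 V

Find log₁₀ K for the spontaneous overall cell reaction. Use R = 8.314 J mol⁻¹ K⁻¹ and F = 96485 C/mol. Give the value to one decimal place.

30.7

Cathode: Au³⁺/Au; anode: Ag⁺/Ag. E°cell = (+1.47) − (+0.84) = +0.63 V, with n = 3.
ΔG° = −nFE° = −RT ln K, so ln K = nFE°/(RT) = (3)(96485)(+0.63) / ((8.314)(310)) = 70.754.
log₁₀ K = 70.754 / ln 10 = 30.7.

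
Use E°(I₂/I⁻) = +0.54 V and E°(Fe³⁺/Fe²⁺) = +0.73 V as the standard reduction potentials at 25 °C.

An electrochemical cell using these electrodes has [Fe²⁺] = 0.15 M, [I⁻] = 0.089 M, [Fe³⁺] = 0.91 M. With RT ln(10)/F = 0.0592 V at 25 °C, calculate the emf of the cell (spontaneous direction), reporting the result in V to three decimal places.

Fe³⁺/Fe²⁺ is the cathode (higher E°), I₂/I⁻ the anode: E°cell = +0.73 − (+0.54) = +0.19 V, n = 2.
Overall: 2 Fe³⁺(aq) + 2 I⁻(aq) → 2 Fe²⁺(aq) + I₂(s)
Q = [Fe²⁺]^2 / ([Fe³⁺]^2·[I⁻]^2); log Q = 0.535.
E = E° − (0.0592/n) log Q = +0.19 − (0.0592/2)(0.535) = +0.174 V.

+0.174 V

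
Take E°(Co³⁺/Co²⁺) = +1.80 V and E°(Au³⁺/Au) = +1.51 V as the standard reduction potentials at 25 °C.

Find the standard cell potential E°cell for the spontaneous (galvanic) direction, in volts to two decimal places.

+0.29 V

The Co³⁺/Co²⁺ couple has the higher reduction potential, so it is the cathode; Au³⁺/Au is oxidised at the anode.
E°cell = E°(cathode) − E°(anode) = (+1.80) − (+1.51) = +0.29 V.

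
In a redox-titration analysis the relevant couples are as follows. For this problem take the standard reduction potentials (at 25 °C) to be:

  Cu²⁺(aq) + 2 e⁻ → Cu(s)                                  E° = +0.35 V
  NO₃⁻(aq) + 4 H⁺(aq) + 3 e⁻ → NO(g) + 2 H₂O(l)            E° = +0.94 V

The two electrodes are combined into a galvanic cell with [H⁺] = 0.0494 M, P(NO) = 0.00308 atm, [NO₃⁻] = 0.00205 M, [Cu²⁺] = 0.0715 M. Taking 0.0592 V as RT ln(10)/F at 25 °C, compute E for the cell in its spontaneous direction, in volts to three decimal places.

NO₃⁻/NO is the cathode (higher E°), Cu²⁺/Cu the anode: E°cell = +0.94 − (+0.35) = +0.59 V, n = 6.
Overall: 2 NO₃⁻(aq) + 8 H⁺(aq) + 3 Cu(s) → 2 NO(g) + 4 H₂O(l) + 3 Cu²⁺(aq)
Q = P(NO)^2·[Cu²⁺]^3 / ([NO₃⁻]^2·[H⁺]^8); log Q = 7.367.
E = E° − (0.0592/n) log Q = +0.59 − (0.0592/6)(7.367) = +0.517 V.

+0.517 V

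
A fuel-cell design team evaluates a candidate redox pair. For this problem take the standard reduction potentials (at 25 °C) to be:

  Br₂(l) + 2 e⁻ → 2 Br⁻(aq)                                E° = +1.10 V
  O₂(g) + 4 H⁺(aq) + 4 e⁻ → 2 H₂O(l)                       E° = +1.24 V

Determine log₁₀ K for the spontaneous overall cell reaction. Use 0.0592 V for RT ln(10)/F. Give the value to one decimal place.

Cathode: O₂/H₂O; anode: Br₂/Br⁻. E°cell = +0.14 V, n = 4.
log K = nE°cell / 0.0592 = (4)(+0.14) / 0.0592 = 9.5.

9.5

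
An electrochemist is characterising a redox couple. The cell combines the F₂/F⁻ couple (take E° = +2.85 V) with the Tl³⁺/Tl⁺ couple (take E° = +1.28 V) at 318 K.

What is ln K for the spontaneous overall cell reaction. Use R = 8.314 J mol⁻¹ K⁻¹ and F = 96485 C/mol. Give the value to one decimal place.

114.6

Cathode: F₂/F⁻; anode: Tl³⁺/Tl⁺. E°cell = (+2.85) − (+1.28) = +1.57 V, with n = 2.
ΔG° = −nFE° = −RT ln K, so ln K = nFE°/(RT) = (2)(96485)(+1.57) / ((8.314)(318)) = 114.591.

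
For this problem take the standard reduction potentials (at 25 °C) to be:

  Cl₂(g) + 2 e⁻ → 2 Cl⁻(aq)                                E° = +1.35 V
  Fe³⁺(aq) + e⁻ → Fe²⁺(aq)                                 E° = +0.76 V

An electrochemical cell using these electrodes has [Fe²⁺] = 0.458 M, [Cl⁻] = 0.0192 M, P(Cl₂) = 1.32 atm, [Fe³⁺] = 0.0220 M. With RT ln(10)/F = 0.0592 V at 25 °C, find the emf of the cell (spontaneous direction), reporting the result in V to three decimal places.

+0.773 V

Cl₂/Cl⁻ is the cathode (higher E°), Fe³⁺/Fe²⁺ the anode: E°cell = +1.35 − (+0.76) = +0.59 V, n = 2.
Overall: Cl₂(g) + 2 Fe²⁺(aq) → 2 Cl⁻(aq) + 2 Fe³⁺(aq)
Q = [Cl⁻]^2·[Fe³⁺]^2 / (P(Cl₂)·[Fe²⁺]^2); log Q = -6.191.
E = E° − (0.0592/n) log Q = +0.59 − (0.0592/2)(-6.191) = +0.773 V.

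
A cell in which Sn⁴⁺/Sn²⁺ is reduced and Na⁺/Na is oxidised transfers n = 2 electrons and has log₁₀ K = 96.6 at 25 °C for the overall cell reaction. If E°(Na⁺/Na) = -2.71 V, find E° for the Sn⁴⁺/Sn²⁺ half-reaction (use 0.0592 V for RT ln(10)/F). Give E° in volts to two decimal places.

+0.15 V

E°cell = (0.0592/n)·log K = (0.0592/2)(96.6) = +2.859 V.
Since Sn⁴⁺/Sn²⁺ is the cathode and Na⁺/Na the anode, E°cell = E°(Sn⁴⁺/Sn²⁺) − E°(Na⁺/Na).
So E°(Sn⁴⁺/Sn²⁺) = E°cell + E°(Na⁺/Na) = +2.859 + (-2.71) = +0.15 V.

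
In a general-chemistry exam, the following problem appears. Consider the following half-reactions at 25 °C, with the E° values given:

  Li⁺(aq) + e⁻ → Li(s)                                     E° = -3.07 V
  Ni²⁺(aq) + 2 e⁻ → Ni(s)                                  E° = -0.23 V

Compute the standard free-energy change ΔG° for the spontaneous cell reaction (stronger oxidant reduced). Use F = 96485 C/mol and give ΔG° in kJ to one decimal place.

-548.0 kJ

Ni²⁺/Ni (E° = -0.23 V) is the cathode; Li⁺/Li (E° = -3.07 V) is the anode, so E°cell = +2.84 V.
Balancing electrons gives n = 2 (lcm of 2 and 1).
ΔG° = −nFE° = −(2)(96485)(+2.84) = -548,035 J = -548.0 kJ.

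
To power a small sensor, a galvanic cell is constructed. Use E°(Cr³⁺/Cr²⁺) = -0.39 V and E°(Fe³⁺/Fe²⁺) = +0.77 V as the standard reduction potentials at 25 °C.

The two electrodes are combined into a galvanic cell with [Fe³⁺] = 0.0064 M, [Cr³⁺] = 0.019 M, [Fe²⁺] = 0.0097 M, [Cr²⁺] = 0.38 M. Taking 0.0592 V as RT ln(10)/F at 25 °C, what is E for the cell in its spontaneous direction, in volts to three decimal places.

Fe³⁺/Fe²⁺ is the cathode (higher E°), Cr³⁺/Cr²⁺ the anode: E°cell = +0.77 − (-0.39) = +1.16 V, n = 1.
Overall: Fe³⁺(aq) + Cr²⁺(aq) → Fe²⁺(aq) + Cr³⁺(aq)
Q = [Fe²⁺]·[Cr³⁺] / ([Fe³⁺]·[Cr²⁺]); log Q = -1.120.
E = E° − (0.0592/n) log Q = +1.16 − (0.0592/1)(-1.120) = +1.226 V.

+1.226 V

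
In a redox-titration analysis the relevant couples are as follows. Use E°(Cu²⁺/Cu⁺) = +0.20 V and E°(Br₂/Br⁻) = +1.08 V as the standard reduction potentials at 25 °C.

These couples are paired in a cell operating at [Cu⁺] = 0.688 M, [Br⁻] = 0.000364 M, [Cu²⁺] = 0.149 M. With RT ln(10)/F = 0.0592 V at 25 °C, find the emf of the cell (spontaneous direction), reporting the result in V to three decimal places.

Br₂/Br⁻ is the cathode (higher E°), Cu²⁺/Cu⁺ the anode: E°cell = +1.08 − (+0.20) = +0.88 V, n = 2.
Overall: Br₂(l) + 2 Cu⁺(aq) → 2 Br⁻(aq) + 2 Cu²⁺(aq)
Q = [Br⁻]^2·[Cu²⁺]^2 / ([Cu⁺]^2); log Q = -8.207.
E = E° − (0.0592/n) log Q = +0.88 − (0.0592/2)(-8.207) = +1.123 V.

+1.123 V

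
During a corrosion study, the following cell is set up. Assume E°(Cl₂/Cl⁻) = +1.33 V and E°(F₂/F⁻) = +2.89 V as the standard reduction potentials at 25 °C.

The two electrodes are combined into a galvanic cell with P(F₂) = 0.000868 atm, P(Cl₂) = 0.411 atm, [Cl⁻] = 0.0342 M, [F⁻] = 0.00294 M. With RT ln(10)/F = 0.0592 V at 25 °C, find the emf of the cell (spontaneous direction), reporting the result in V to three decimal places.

+1.544 V

F₂/F⁻ is the cathode (higher E°), Cl₂/Cl⁻ the anode: E°cell = +2.89 − (+1.33) = +1.56 V, n = 2.
Overall: F₂(g) + 2 Cl⁻(aq) → 2 F⁻(aq) + Cl₂(g)
Q = [F⁻]^2·P(Cl₂) / (P(F₂)·[Cl⁻]^2); log Q = 0.544.
E = E° − (0.0592/n) log Q = +1.56 − (0.0592/2)(0.544) = +1.544 V.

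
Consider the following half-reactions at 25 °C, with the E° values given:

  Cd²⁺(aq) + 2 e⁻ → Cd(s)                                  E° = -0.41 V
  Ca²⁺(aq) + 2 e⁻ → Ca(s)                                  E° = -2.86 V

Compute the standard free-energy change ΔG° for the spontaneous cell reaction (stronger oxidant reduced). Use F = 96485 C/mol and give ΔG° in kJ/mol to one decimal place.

-472.8 kJ/mol

Cd²⁺/Cd (E° = -0.41 V) is the cathode; Ca²⁺/Ca (E° = -2.86 V) is the anode, so E°cell = +2.45 V.
Balancing electrons gives n = 2 (lcm of 2 and 2).
ΔG° = −nFE° = −(2)(96485)(+2.45) = -472,777 J = -472.8 kJ/mol.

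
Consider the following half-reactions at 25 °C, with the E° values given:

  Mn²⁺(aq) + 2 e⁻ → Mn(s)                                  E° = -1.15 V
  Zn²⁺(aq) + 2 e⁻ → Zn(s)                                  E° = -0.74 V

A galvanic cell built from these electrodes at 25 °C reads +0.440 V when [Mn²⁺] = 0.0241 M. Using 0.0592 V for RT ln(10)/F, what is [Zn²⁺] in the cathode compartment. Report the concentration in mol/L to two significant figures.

Zn²⁺/Zn is the cathode, Mn²⁺/Mn the anode: E°cell = +0.41 V, n = 2.
Overall reaction: Zn²⁺(aq) + Mn(s) → Zn(s) + Mn²⁺(aq); Q = [Mn²⁺]^1/[Zn²⁺]^1.
From E = E° − (0.0592/n) log Q: log Q = (E° − E)·n/0.0592 = (+0.41 − (+0.440))·2/0.0592 = -1.0135.
So 1·log[Zn²⁺] = 1·log(0.0241) − log Q = -1.6180 − (-1.0135) = -0.6045; [Zn²⁺] = 10^(-0.6045) ≈ 0.25 M.

0.25 M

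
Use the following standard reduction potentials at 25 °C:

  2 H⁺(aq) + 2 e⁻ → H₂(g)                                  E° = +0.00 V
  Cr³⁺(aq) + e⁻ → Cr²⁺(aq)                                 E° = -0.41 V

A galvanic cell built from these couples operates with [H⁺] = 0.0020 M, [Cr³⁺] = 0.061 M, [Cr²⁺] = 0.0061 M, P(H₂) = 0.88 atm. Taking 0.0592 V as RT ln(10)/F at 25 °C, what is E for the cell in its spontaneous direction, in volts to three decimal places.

+0.193 V

H⁺/H₂ is the cathode (higher E°), Cr³⁺/Cr²⁺ the anode: E°cell = +0.00 − (-0.41) = +0.41 V, n = 2.
Overall: 2 H⁺(aq) + 2 Cr²⁺(aq) → H₂(g) + 2 Cr³⁺(aq)
Q = P(H₂)·[Cr³⁺]^2 / ([H⁺]^2·[Cr²⁺]^2); log Q = 7.342.
E = E° − (0.0592/n) log Q = +0.41 − (0.0592/2)(7.342) = +0.193 V.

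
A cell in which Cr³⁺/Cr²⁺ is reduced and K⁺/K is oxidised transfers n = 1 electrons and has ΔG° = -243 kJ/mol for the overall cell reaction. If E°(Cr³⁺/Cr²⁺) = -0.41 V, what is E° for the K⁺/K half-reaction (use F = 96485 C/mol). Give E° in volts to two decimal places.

E°cell = −ΔG°/(nF) = −(-243×10³)/((1)(96485)) = +2.519 V.
Since Cr³⁺/Cr²⁺ is the cathode and K⁺/K the anode, E°cell = E°(Cr³⁺/Cr²⁺) − E°(K⁺/K).
So E°(K⁺/K) = E°(Cr³⁺/Cr²⁺) − E°cell = (-0.41) − (+2.519) = -2.93 V.

-2.93 V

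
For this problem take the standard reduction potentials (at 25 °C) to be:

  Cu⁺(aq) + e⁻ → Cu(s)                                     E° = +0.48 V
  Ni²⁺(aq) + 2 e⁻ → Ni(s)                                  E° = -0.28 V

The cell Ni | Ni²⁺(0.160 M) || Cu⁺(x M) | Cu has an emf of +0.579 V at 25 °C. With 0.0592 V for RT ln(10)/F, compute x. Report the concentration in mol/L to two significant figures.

0.00035 M

Cu⁺/Cu is the cathode, Ni²⁺/Ni the anode: E°cell = +0.76 V, n = 2.
Overall reaction: 2 Cu⁺(aq) + Ni(s) → 2 Cu(s) + Ni²⁺(aq); Q = [Ni²⁺]^1/[Cu⁺]^2.
From E = E° − (0.0592/n) log Q: log Q = (E° − E)·n/0.0592 = (+0.76 − (+0.579))·2/0.0592 = 6.1149.
So 2·log[Cu⁺] = 1·log(0.16) − log Q = -0.7959 − (6.1149) = -6.9108; log[Cu⁺] = -6.9108 / 2 = -3.4554; [Cu⁺] = 10^(-3.4554) ≈ 0.00035 M.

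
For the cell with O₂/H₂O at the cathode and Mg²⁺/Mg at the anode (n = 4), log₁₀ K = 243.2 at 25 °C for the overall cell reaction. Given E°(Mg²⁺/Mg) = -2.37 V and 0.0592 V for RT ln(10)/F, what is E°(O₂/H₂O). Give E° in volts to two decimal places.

E°cell = (0.0592/n)·log K = (0.0592/4)(243.2) = +3.599 V.
Since O₂/H₂O is the cathode and Mg²⁺/Mg the anode, E°cell = E°(O₂/H₂O) − E°(Mg²⁺/Mg).
So E°(O₂/H₂O) = E°cell + E°(Mg²⁺/Mg) = +3.599 + (-2.37) = +1.23 V.

+1.23 V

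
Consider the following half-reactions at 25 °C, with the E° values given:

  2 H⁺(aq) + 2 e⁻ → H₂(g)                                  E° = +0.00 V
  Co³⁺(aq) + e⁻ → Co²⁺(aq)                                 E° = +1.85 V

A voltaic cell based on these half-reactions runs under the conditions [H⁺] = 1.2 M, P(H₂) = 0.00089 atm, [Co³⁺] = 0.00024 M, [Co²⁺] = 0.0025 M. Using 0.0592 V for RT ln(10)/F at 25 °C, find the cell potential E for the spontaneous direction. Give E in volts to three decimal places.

Co³⁺/Co²⁺ is the cathode (higher E°), H⁺/H₂ the anode: E°cell = +1.85 − (+0.00) = +1.85 V, n = 2.
Overall: 2 Co³⁺(aq) + H₂(g) → 2 Co²⁺(aq) + 2 H⁺(aq)
Q = [Co²⁺]^2·[H⁺]^2 / ([Co³⁺]^2·P(H₂)); log Q = 5.244.
E = E° − (0.0592/n) log Q = +1.85 − (0.0592/2)(5.244) = +1.695 V.

+1.695 V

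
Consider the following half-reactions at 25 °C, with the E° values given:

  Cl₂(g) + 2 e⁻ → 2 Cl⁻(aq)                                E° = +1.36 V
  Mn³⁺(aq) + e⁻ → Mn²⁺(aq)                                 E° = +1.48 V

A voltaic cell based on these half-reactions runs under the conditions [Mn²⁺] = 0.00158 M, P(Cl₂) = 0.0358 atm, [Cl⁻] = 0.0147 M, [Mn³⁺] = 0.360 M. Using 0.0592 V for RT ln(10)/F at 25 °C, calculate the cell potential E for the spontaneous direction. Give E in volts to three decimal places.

+0.194 V

Mn³⁺/Mn²⁺ is the cathode (higher E°), Cl₂/Cl⁻ the anode: E°cell = +1.48 − (+1.36) = +0.12 V, n = 2.
Overall: 2 Mn³⁺(aq) + 2 Cl⁻(aq) → 2 Mn²⁺(aq) + Cl₂(g)
Q = [Mn²⁺]^2·P(Cl₂) / ([Mn³⁺]^2·[Cl⁻]^2); log Q = -2.496.
E = E° − (0.0592/n) log Q = +0.12 − (0.0592/2)(-2.496) = +0.194 V.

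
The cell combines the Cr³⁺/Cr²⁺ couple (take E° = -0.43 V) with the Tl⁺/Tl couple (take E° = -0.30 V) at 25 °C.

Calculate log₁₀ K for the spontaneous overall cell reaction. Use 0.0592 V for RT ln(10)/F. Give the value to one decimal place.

Cathode: Tl⁺/Tl; anode: Cr³⁺/Cr²⁺. E°cell = +0.13 V, n = 1.
log K = nE°cell / 0.0592 = (1)(+0.13) / 0.0592 = 2.2.

2.2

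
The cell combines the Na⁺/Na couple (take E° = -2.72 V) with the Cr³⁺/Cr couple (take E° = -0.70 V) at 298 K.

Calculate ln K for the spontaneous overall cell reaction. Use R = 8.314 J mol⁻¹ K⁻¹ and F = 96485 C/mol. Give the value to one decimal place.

236.0

Cathode: Cr³⁺/Cr; anode: Na⁺/Na. E°cell = (-0.70) − (-2.72) = +2.02 V, with n = 3.
ΔG° = −nFE° = −RT ln K, so ln K = nFE°/(RT) = (3)(96485)(+2.02) / ((8.314)(298)) = 235.997.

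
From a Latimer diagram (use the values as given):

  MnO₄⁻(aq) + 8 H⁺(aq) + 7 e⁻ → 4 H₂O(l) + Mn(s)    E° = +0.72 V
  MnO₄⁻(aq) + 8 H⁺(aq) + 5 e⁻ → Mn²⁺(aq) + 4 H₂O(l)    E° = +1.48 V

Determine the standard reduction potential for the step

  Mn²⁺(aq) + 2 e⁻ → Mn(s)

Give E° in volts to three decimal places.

-1.180 V

Sequential free energies add, so n₃E°₃ = n₁E°₁ + n₂E°₂.
With n₃ = 7, and the known step contributing 5×(+1.48) V, the unknown satisfies 2·E° = 7×(+0.72) − 5×(+1.48) = -2.360.
E° = -2.360 / 2 = -1.180 V.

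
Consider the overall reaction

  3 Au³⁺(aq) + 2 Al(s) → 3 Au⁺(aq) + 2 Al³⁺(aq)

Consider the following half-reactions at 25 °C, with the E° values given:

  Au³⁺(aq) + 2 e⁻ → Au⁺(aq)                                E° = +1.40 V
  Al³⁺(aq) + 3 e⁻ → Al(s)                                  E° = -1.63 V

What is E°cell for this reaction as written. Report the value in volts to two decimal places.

+3.03 V

The Au³⁺/Au⁺ couple has the higher reduction potential, so it is the cathode; Al³⁺/Al is oxidised at the anode.
E°cell = E°(cathode) − E°(anode) = (+1.40) − (-1.63) = +3.03 V.
Since E°cell > 0, the reaction is spontaneous under standard conditions.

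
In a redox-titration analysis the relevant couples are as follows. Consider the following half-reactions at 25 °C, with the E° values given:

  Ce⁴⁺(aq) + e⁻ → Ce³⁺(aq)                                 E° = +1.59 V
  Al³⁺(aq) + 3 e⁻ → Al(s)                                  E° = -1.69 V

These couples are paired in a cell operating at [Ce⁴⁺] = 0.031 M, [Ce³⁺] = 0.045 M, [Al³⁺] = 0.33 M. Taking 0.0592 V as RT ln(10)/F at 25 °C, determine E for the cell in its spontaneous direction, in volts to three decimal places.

+3.280 V

Ce⁴⁺/Ce³⁺ is the cathode (higher E°), Al³⁺/Al the anode: E°cell = +1.59 − (-1.69) = +3.28 V, n = 3.
Overall: 3 Ce⁴⁺(aq) + Al(s) → 3 Ce³⁺(aq) + Al³⁺(aq)
Q = [Ce³⁺]^3·[Al³⁺] / ([Ce⁴⁺]^3); log Q = 0.004.
E = E° − (0.0592/n) log Q = +3.28 − (0.0592/3)(0.004) = +3.280 V.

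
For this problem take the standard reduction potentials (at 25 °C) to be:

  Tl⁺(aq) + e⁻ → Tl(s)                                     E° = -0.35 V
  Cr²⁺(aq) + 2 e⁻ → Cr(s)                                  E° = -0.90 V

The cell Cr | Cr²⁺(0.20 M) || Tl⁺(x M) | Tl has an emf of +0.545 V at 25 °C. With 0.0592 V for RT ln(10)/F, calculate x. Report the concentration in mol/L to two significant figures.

Tl⁺/Tl is the cathode, Cr²⁺/Cr the anode: E°cell = +0.55 V, n = 2.
Overall reaction: 2 Tl⁺(aq) + Cr(s) → 2 Tl(s) + Cr²⁺(aq); Q = [Cr²⁺]^1/[Tl⁺]^2.
From E = E° − (0.0592/n) log Q: log Q = (E° − E)·n/0.0592 = (+0.55 − (+0.545))·2/0.0592 = 0.1689.
So 2·log[Tl⁺] = 1·log(0.2) − log Q = -0.6990 − (0.1689) = -0.8679; log[Tl⁺] = -0.8679 / 2 = -0.4340; [Tl⁺] = 10^(-0.4340) ≈ 0.37 M.

0.37 M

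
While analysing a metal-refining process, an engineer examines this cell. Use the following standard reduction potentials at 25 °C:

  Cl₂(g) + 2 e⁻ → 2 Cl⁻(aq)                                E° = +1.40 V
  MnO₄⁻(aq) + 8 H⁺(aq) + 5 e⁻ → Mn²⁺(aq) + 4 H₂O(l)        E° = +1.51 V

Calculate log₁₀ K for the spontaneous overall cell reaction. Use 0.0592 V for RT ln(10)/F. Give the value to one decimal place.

Cathode: MnO₄⁻/Mn²⁺; anode: Cl₂/Cl⁻. E°cell = +0.11 V, n = 10.
log K = nE°cell / 0.0592 = (10)(+0.11) / 0.0592 = 18.6.

18.6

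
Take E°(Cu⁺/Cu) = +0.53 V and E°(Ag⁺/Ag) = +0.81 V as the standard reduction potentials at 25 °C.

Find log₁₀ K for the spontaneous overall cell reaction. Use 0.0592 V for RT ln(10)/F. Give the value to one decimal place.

4.7

Cathode: Ag⁺/Ag; anode: Cu⁺/Cu. E°cell = +0.28 V, n = 1.
log K = nE°cell / 0.0592 = (1)(+0.28) / 0.0592 = 4.7.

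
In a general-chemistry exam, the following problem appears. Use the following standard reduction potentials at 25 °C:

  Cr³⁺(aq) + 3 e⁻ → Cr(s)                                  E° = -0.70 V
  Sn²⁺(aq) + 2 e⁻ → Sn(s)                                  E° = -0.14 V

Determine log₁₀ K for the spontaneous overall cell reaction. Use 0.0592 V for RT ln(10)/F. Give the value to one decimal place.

56.8

Cathode: Sn²⁺/Sn; anode: Cr³⁺/Cr. E°cell = +0.56 V, n = 6.
log K = nE°cell / 0.0592 = (6)(+0.56) / 0.0592 = 56.8.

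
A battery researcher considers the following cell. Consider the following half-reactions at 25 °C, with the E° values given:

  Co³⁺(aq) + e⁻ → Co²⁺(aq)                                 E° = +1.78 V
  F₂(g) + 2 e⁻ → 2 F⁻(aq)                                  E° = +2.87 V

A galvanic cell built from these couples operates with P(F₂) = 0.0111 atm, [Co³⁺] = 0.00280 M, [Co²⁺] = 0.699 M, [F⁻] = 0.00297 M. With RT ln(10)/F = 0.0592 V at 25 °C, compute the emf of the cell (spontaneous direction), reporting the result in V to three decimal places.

F₂/F⁻ is the cathode (higher E°), Co³⁺/Co²⁺ the anode: E°cell = +2.87 − (+1.78) = +1.09 V, n = 2.
Overall: F₂(g) + 2 Co²⁺(aq) → 2 F⁻(aq) + 2 Co³⁺(aq)
Q = [F⁻]^2·[Co³⁺]^2 / (P(F₂)·[Co²⁺]^2); log Q = -7.894.
E = E° − (0.0592/n) log Q = +1.09 − (0.0592/2)(-7.894) = +1.324 V.

+1.324 V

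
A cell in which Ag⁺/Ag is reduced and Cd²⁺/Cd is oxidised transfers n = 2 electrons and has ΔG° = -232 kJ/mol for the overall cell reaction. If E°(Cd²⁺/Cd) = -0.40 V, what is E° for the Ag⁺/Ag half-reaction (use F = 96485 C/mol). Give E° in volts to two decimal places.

E°cell = −ΔG°/(nF) = −(-232×10³)/((2)(96485)) = +1.202 V.
Since Ag⁺/Ag is the cathode and Cd²⁺/Cd the anode, E°cell = E°(Ag⁺/Ag) − E°(Cd²⁺/Cd).
So E°(Ag⁺/Ag) = E°cell + E°(Cd²⁺/Cd) = +1.202 + (-0.40) = +0.80 V.

+0.80 V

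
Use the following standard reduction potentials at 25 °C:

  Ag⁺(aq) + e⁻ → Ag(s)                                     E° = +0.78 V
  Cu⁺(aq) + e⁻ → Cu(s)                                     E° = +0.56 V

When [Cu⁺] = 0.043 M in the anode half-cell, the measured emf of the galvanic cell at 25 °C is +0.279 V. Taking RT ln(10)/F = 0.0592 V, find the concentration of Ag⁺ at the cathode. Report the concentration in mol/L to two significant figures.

Ag⁺/Ag is the cathode, Cu⁺/Cu the anode: E°cell = +0.22 V, n = 1.
Overall reaction: Ag⁺(aq) + Cu(s) → Ag(s) + Cu⁺(aq); Q = [Cu⁺]^1/[Ag⁺]^1.
From E = E° − (0.0592/n) log Q: log Q = (E° − E)·n/0.0592 = (+0.22 − (+0.279))·1/0.0592 = -0.9966.
So 1·log[Ag⁺] = 1·log(0.043) − log Q = -1.3665 − (-0.9966) = -0.3699; [Ag⁺] = 10^(-0.3699) ≈ 0.43 M.

0.43 M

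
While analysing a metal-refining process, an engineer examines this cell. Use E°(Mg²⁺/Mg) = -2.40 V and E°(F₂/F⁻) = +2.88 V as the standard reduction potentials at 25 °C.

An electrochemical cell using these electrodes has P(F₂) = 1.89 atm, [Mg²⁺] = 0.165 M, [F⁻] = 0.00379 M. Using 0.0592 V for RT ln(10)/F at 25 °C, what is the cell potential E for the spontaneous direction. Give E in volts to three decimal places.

F₂/F⁻ is the cathode (higher E°), Mg²⁺/Mg the anode: E°cell = +2.88 − (-2.40) = +5.28 V, n = 2.
Overall: F₂(g) + Mg(s) → 2 F⁻(aq) + Mg²⁺(aq)
Q = [F⁻]^2·[Mg²⁺] / (P(F₂)); log Q = -5.902.
E = E° − (0.0592/n) log Q = +5.28 − (0.0592/2)(-5.902) = +5.455 V.

+5.455 V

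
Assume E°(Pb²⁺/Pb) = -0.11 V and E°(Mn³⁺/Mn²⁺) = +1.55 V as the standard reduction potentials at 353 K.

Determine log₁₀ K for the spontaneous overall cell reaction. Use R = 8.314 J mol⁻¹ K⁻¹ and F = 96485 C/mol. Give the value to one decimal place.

Cathode: Mn³⁺/Mn²⁺; anode: Pb²⁺/Pb. E°cell = (+1.55) − (-0.11) = +1.66 V, with n = 2.
ΔG° = −nFE° = −RT ln K, so ln K = nFE°/(RT) = (2)(96485)(+1.66) / ((8.314)(353)) = 109.147.
log₁₀ K = 109.147 / ln 10 = 47.4.

47.4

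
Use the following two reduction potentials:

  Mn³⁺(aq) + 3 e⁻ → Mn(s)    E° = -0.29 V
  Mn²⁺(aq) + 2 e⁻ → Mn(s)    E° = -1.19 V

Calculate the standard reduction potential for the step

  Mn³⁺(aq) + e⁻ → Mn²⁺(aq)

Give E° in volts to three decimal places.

+1.510 V

Sequential free energies add, so n₃E°₃ = n₁E°₁ + n₂E°₂.
With n₃ = 3, and the known step contributing 2×(-1.19) V, the unknown satisfies 1·E° = 3×(-0.29) − 2×(-1.19) = +1.510.
E° = +1.510 / 1 = +1.510 V.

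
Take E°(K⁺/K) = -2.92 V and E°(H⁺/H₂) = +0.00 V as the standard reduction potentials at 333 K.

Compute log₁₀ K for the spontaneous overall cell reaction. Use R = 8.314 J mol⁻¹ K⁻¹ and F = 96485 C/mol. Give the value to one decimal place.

88.4

Cathode: H⁺/H₂; anode: K⁺/K. E°cell = (+0.00) − (-2.92) = +2.92 V, with n = 2.
ΔG° = −nFE° = −RT ln K, so ln K = nFE°/(RT) = (2)(96485)(+2.92) / ((8.314)(333)) = 203.525.
log₁₀ K = 203.525 / ln 10 = 88.4.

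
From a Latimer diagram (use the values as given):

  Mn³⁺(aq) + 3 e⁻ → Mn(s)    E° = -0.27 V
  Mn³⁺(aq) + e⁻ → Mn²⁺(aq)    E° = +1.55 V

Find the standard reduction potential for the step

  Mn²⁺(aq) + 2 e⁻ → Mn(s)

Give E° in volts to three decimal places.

-1.180 V

Sequential free energies add, so n₃E°₃ = n₁E°₁ + n₂E°₂.
With n₃ = 3, and the known step contributing 1×(+1.55) V, the unknown satisfies 2·E° = 3×(-0.27) − 1×(+1.55) = -2.360.
E° = -2.360 / 2 = -1.180 V.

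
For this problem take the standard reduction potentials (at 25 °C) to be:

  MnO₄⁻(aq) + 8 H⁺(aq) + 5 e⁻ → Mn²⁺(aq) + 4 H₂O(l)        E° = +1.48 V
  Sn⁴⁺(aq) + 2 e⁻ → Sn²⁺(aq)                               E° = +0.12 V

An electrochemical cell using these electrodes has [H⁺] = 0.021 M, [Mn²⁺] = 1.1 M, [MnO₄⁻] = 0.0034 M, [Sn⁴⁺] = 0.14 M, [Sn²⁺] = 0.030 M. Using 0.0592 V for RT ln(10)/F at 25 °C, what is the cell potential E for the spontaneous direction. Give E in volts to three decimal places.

MnO₄⁻/Mn²⁺ is the cathode (higher E°), Sn⁴⁺/Sn²⁺ the anode: E°cell = +1.48 − (+0.12) = +1.36 V, n = 10.
Overall: 2 MnO₄⁻(aq) + 16 H⁺(aq) + 5 Sn²⁺(aq) → 2 Mn²⁺(aq) + 8 H₂O(l) + 5 Sn⁴⁺(aq)
Q = [Mn²⁺]^2·[Sn⁴⁺]^5 / ([MnO₄⁻]^2·[H⁺]^16·[Sn²⁺]^5); log Q = 35.209.
E = E° − (0.0592/n) log Q = +1.36 − (0.0592/10)(35.209) = +1.152 V.

+1.152 V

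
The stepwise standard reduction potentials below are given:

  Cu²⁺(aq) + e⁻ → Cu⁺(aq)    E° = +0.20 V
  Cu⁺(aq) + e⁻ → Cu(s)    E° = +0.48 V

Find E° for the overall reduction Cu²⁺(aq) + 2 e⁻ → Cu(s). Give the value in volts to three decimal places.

+0.340 V

Since ΔG° = −nFE° is additive over sequential reductions, n₃E°₃ = n₁E°₁ + n₂E°₂.
E°₃ = (1×+0.20 + 1×+0.48) / 2 = (+0.680) / 2 = +0.340 V.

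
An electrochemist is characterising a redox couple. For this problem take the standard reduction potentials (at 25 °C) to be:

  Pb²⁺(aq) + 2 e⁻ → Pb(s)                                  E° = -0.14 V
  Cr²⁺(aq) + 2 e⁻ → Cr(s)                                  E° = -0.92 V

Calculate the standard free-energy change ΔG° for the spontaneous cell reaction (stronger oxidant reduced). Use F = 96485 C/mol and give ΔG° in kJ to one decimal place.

-150.5 kJ

Pb²⁺/Pb (E° = -0.14 V) is the cathode; Cr²⁺/Cr (E° = -0.92 V) is the anode, so E°cell = +0.78 V.
Balancing electrons gives n = 2 (lcm of 2 and 2).
ΔG° = −nFE° = −(2)(96485)(+0.78) = -150,517 J = -150.5 kJ.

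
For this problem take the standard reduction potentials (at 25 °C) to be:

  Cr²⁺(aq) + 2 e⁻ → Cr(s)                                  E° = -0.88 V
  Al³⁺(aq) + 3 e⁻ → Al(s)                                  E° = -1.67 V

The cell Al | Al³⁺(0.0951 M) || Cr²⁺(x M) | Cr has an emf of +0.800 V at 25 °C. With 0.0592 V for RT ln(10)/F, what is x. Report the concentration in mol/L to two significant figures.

Cr²⁺/Cr is the cathode, Al³⁺/Al the anode: E°cell = +0.79 V, n = 6.
Overall reaction: 3 Cr²⁺(aq) + 2 Al(s) → 3 Cr(s) + 2 Al³⁺(aq); Q = [Al³⁺]^2/[Cr²⁺]^3.
From E = E° − (0.0592/n) log Q: log Q = (E° − E)·n/0.0592 = (+0.79 − (+0.800))·6/0.0592 = -1.0135.
So 3·log[Cr²⁺] = 2·log(0.0951) − log Q = -2.0436 − (-1.0135) = -1.0301; log[Cr²⁺] = -1.0301 / 3 = -0.3434; [Cr²⁺] = 10^(-0.3434) ≈ 0.45 M.

0.45 M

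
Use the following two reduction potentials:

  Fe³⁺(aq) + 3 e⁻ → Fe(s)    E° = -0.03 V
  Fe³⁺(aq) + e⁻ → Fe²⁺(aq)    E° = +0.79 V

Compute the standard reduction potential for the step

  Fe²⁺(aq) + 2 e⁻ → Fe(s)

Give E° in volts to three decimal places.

-0.440 V

Sequential free energies add, so n₃E°₃ = n₁E°₁ + n₂E°₂.
With n₃ = 3, and the known step contributing 1×(+0.79) V, the unknown satisfies 2·E° = 3×(-0.03) − 1×(+0.79) = -0.880.
E° = -0.880 / 2 = -0.440 V.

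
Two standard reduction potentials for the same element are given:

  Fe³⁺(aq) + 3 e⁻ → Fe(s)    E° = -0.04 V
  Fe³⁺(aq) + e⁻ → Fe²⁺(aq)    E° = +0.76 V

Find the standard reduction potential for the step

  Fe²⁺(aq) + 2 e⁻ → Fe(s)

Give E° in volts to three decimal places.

Sequential free energies add, so n₃E°₃ = n₁E°₁ + n₂E°₂.
With n₃ = 3, and the known step contributing 1×(+0.76) V, the unknown satisfies 2·E° = 3×(-0.04) − 1×(+0.76) = -0.880.
E° = -0.880 / 2 = -0.440 V.

-0.440 V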